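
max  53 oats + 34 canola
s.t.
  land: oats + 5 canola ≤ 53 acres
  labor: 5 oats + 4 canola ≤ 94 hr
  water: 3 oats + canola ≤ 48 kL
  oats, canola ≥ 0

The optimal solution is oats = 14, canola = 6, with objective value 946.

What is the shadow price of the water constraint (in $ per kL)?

At the optimum: land uses 44 of 53 (slack = 9); labor uses 94 of 94 (binding); water uses 48 of 48 (binding).
Slack constraints have shadow price 0 (complementary slackness).
From A_Bᵀ y = c: 5·y_labor + 3·y_water = 53; 4·y_labor + 1·y_water = 34.
Solving: y_labor = 7, y_water = 6.
Shadow price of water = 6.

6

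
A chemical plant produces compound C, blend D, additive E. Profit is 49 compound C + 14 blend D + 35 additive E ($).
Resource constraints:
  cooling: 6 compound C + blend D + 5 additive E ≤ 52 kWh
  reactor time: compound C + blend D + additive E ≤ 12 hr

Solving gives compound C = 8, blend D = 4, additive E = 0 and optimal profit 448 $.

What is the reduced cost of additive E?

Both cooling and reactor time are binding at x*.
From A_Bᵀ y = c: 6·y_cooling + 1·y_reactor time = 49; 1·y_cooling + 1·y_reactor time = 14.
Solving: y_cooling = 7, y_reactor time = 7.
Reduced cost of additive E: c₃ − yᵀa₃ = 35 − (7·5 + 7·1) = 35 − 42 = -7.

-7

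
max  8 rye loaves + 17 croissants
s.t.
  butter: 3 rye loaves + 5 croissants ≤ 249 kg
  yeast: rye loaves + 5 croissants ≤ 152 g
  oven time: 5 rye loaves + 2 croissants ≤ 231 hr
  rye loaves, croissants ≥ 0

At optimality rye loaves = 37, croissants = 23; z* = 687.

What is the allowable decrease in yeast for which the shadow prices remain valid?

105.8

Binding constraints: yeast, oven time. The basis is B = [[1,5],[5,2]] with det -23.
Per unit decrease in yeast, x* moves by d = (0.087, -0.2174).
The basis stays optimal until croissants reaches 0; allowable decrease = 105.8 g.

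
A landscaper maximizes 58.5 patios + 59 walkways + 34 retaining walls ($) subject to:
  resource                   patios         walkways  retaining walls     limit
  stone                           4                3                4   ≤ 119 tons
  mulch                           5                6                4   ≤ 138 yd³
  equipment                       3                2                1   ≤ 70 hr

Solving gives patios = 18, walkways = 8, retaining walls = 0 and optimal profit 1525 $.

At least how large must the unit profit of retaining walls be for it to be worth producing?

37

Check each constraint at x*: stone 96/119 (slack 23); mulch 138/138 (tight); equipment 70/70 (tight).
Since stone is not tight, its dual is 0.
From A_Bᵀ y = c: 5·y_mulch + 3·y_equipment = 58.5; 6·y_mulch + 2·y_equipment = 59.
→ y_mulch = 7.5 and y_equipment = 7.
retaining walls enters the basis when its profit ≥ yᵀa₃ = 7.5·4 + 7·1 = 37.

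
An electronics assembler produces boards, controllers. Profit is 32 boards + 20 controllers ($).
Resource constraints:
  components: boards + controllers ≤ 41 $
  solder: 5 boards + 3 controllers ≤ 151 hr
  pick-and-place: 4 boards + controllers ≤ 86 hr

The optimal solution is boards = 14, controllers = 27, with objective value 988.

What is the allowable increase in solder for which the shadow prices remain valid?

2

Binding constraints: components, solder. The basis is B = [[1,1],[5,3]] with det -2.
Per unit increase in solder, x* moves by d = (0.5, -0.5).
The basis stays optimal until pick-and-place becomes binding; allowable increase = 2 hr.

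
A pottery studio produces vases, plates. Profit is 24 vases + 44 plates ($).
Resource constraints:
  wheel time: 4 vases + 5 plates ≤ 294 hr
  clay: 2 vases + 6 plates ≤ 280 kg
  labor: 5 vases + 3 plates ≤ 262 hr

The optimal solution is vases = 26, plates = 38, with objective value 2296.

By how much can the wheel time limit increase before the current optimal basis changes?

Binding constraints: wheel time, clay. The basis is B = [[4,5],[2,6]] with det 14.
Per unit increase in wheel time, x* moves by d = (0.4286, -0.1429).
The basis stays optimal until labor becomes binding; allowable increase = 10.5 hr.

10.5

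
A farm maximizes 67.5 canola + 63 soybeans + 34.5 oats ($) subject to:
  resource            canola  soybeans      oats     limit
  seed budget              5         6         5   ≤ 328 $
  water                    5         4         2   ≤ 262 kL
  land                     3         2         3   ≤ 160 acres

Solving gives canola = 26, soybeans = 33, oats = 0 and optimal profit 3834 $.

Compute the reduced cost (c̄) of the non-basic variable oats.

-6

At the optimum: seed budget uses 328 of 328 (binding); water uses 262 of 262 (binding); land uses 144 of 160 (slack = 16).
By complementary slackness, y = 0 for the non-binding constraint.
Dual feasibility on the basic columns requires 5·y_seed budget + 5·y_water = 67.5, 6·y_seed budget + 4·y_water = 63.
→ y_seed budget = 4.5 and y_water = 9.
Reduced cost of oats: c₃ − yᵀa₃ = 34.5 − (4.5·5 + 9·2) = 34.5 − 40.5 = -6.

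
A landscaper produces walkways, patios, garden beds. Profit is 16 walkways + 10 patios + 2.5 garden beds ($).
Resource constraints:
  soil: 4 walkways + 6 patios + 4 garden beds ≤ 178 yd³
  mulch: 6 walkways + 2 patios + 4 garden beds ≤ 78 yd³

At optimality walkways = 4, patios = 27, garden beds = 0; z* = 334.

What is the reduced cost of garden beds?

At the optimum: soil uses 178 of 178 (binding); mulch uses 78 of 78 (binding).
The binding rows give the dual system: 4·y_soil + 6·y_mulch = 16 and 6·y_soil + 2·y_mulch = 10.
→ y_soil = 1 and y_mulch = 2.
Reduced cost of garden beds: c₃ − yᵀa₃ = 2.5 − (1·4 + 2·4) = 2.5 − 12 = -9.5.

-9.5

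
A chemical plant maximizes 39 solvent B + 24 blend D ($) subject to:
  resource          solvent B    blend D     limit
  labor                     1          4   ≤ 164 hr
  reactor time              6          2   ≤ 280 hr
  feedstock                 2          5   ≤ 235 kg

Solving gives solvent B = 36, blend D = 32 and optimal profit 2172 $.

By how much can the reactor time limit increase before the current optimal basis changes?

22

Binding constraints: labor, reactor time. The basis is B = [[1,4],[6,2]] with det -22.
Per unit increase in reactor time, x* moves by d = (0.1818, -0.0455).
The basis stays optimal until feedstock becomes binding; allowable increase = 22 hr.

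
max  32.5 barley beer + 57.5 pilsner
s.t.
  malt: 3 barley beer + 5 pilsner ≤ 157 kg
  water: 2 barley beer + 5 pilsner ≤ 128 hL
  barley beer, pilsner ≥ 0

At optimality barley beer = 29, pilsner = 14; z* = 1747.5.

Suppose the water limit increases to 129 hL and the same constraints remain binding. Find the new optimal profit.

1749.5

Both malt and water are binding at x*.
From A_Bᵀ y = c: 3·y_malt + 2·y_water = 32.5; 5·y_malt + 5·y_water = 57.5.
Solving: y_malt = 9.5, y_water = 2.
Δz = y_water·Δb = 2 × (1) = 2, so new z* = 1747.5 + 2 = 1749.5.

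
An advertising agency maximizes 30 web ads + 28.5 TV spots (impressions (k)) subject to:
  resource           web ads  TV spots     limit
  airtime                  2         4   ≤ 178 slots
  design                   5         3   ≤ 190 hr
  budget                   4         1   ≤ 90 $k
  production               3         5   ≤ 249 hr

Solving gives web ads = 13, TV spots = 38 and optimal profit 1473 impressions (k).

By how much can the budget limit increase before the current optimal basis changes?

11

Binding constraints: airtime, budget. The basis is B = [[2,4],[4,1]] with det -14.
Per unit increase in budget, x* moves by d = (0.2857, -0.1429).
The basis stays optimal until design becomes binding; allowable increase = 11 $k.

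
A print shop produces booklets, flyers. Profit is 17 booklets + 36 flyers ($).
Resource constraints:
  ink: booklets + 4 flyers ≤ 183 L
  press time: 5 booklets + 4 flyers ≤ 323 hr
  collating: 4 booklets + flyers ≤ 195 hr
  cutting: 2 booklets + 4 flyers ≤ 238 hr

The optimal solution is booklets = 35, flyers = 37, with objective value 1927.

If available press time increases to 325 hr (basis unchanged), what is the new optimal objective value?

1931

At the optimum: ink uses 183 of 183 (binding); press time uses 323 of 323 (binding); collating uses 177 of 195 (slack = 18); cutting uses 218 of 238 (slack = 20).
By complementary slackness, y = 0 for the non-binding constraints.
From A_Bᵀ y = c: 1·y_ink + 5·y_press time = 17; 4·y_ink + 4·y_press time = 36.
→ y_ink = 7 and y_press time = 2.
Δz = y_press time·Δb = 2 × (2) = 4, so new z* = 1927 + 4 = 1931.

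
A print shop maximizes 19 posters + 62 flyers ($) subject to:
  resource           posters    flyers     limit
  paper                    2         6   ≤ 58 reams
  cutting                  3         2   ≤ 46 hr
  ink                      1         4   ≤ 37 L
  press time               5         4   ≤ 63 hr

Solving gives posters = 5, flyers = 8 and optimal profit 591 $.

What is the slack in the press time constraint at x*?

6

press time used = 5·5 + 4·8 = 57; slack = 63 − 57 = 6.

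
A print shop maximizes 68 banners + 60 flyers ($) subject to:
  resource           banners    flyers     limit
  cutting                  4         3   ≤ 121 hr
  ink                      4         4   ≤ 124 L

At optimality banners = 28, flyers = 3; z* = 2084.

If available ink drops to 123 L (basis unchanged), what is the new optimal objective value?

Check each constraint at x*: cutting 121/121 (tight); ink 124/124 (tight).
The binding rows give the dual system: 4·y_cutting + 4·y_ink = 68 and 3·y_cutting + 4·y_ink = 60.
→ y_cutting = 8 and y_ink = 9.
Δz = y_ink·Δb = 9 × (-1) = -9, so new z* = 2084 − 9 = 2075.

2075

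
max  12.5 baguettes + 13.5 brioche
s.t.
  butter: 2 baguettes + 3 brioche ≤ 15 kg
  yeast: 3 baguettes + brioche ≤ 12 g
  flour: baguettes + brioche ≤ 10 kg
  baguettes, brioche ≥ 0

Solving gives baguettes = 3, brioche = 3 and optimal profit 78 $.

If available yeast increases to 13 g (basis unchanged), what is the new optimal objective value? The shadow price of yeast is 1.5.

79.5

Δb = 1, so new z* = 78 + (1.5)·(1) = 78 + 1.5 = 79.5.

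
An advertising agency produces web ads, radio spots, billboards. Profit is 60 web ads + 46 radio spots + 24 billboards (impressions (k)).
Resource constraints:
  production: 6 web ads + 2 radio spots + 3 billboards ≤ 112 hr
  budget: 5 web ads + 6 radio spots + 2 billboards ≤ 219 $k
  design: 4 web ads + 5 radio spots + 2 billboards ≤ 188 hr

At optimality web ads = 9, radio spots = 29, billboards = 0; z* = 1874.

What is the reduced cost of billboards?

At the optimum: production uses 112 of 112 (binding); budget uses 219 of 219 (binding); design uses 181 of 188 (slack = 7).
Slack constraints have shadow price 0 (complementary slackness).
Dual feasibility on the basic columns requires 6·y_production + 5·y_budget = 60, 2·y_production + 6·y_budget = 46.
This yields shadow prices y_production = 5, y_budget = 6.
Reduced cost of billboards: c₃ − yᵀa₃ = 24 − (5·3 + 6·2) = 24 − 27 = -3.

-3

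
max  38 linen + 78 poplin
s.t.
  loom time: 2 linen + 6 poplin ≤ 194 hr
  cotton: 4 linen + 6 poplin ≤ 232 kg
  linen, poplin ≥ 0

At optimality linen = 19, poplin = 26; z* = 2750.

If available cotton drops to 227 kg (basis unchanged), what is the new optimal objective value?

Check each constraint at x*: loom time 194/194 (tight); cotton 232/232 (tight).
The binding rows give the dual system: 2·y_loom time + 4·y_cotton = 38 and 6·y_loom time + 6·y_cotton = 78.
Solving: y_loom time = 7, y_cotton = 6.
Δz = y_cotton·Δb = 6 × (-5) = -30, so new z* = 2750 − 30 = 2720.

2720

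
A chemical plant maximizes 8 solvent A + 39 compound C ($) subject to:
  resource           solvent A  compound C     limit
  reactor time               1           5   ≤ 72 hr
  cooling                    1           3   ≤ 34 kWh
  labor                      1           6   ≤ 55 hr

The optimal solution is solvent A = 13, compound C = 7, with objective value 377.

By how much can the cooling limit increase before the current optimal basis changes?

Binding constraints: cooling, labor. The basis is B = [[1,3],[1,6]] with det 3.
Per unit increase in cooling, x* moves by d = (2, -0.3333).
The basis stays optimal until compound C reaches 0; allowable increase = 21 kWh.

21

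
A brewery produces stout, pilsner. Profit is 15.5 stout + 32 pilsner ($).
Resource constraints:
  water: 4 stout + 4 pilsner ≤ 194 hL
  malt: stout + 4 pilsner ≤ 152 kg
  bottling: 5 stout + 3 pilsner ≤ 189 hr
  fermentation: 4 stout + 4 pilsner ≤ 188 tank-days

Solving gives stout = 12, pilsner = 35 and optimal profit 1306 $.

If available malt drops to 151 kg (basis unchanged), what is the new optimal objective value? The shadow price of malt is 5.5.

Δb = -1, so new z* = 1306 + (5.5)·(-1) = 1306 − 5.5 = 1300.5.

1300.5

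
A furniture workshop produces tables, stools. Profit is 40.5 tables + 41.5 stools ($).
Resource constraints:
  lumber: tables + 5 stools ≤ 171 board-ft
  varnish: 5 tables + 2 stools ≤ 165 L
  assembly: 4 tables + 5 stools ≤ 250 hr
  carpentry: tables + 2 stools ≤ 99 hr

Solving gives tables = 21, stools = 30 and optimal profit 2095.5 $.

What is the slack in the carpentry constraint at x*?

18

carpentry used = 1·21 + 2·30 = 81; slack = 99 − 81 = 18.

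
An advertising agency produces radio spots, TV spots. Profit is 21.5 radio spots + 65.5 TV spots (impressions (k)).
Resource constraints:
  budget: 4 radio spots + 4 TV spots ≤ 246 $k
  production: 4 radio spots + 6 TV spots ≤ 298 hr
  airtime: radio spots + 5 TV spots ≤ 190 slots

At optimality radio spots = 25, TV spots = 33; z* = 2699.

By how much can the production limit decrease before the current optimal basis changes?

Binding constraints: production, airtime. The basis is B = [[4,6],[1,5]] with det 14.
Per unit decrease in production, x* moves by d = (-0.3571, 0.0714).
The basis stays optimal until radio spots reaches 0; allowable decrease = 70 hr.

70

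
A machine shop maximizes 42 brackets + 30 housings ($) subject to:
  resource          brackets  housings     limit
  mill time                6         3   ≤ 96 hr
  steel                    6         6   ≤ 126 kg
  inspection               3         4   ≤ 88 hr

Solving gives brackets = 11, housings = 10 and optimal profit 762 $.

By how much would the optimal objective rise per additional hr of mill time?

4

At the optimum: mill time uses 96 of 96 (binding); steel uses 126 of 126 (binding); inspection uses 73 of 88 (slack = 15).
Since inspection is not tight, its dual is 0.
Dual feasibility on the basic columns requires 6·y_mill time + 6·y_steel = 42, 3·y_mill time + 6·y_steel = 30.
Solving: y_mill time = 4, y_steel = 3.
Shadow price of mill time = 4.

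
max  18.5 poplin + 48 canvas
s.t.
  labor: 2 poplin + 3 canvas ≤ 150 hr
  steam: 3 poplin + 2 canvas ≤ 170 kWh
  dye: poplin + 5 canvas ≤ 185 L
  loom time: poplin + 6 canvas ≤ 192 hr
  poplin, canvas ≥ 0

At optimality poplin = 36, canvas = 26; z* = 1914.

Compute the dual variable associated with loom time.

4.5

Binding: labor and loom time. Non-binding: steam (10 unused), dye (19 unused).
By complementary slackness, y = 0 for the non-binding constraints.
The binding rows give the dual system: 2·y_labor + 1·y_loom time = 18.5 and 3·y_labor + 6·y_loom time = 48.
This yields shadow prices y_labor = 7, y_loom time = 4.5.
Shadow price of loom time = 4.5.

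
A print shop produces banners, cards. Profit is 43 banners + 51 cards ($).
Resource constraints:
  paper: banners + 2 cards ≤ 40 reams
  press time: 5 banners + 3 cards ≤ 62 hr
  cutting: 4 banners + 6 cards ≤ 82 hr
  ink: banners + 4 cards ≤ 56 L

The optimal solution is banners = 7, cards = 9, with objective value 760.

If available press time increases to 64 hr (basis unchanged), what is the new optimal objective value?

766

Check each constraint at x*: paper 25/40 (slack 15); press time 62/62 (tight); cutting 82/82 (tight); ink 43/56 (slack 13).
Since paper, ink are not tight, their duals are 0.
Dual feasibility on the basic columns requires 5·y_press time + 4·y_cutting = 43, 3·y_press time + 6·y_cutting = 51.
→ y_press time = 3 and y_cutting = 7.
Δz = y_press time·Δb = 3 × (2) = 6, so new z* = 760 + 6 = 766.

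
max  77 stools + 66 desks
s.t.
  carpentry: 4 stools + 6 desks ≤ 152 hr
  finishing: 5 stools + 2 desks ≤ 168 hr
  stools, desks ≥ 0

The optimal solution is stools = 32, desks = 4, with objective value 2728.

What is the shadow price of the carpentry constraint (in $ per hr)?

8

Both carpentry and finishing are binding at x*.
Dual feasibility on the basic columns requires 4·y_carpentry + 5·y_finishing = 77, 6·y_carpentry + 2·y_finishing = 66.
This yields shadow prices y_carpentry = 8, y_finishing = 9.
Shadow price of carpentry = 8.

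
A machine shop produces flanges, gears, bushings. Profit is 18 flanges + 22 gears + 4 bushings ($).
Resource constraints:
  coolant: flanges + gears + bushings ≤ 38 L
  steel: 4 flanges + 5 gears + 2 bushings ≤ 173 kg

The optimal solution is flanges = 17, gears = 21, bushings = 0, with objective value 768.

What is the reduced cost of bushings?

-6

Check each constraint at x*: coolant 38/38 (tight); steel 173/173 (tight).
From A_Bᵀ y = c: 1·y_coolant + 4·y_steel = 18; 1·y_coolant + 5·y_steel = 22.
Solving: y_coolant = 2, y_steel = 4.
Reduced cost of bushings: c₃ − yᵀa₃ = 4 − (2·1 + 4·2) = 4 − 10 = -6.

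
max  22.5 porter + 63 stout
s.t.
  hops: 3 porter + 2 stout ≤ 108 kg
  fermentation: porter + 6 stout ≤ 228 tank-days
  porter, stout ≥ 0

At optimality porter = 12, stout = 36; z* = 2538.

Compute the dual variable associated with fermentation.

9

Both hops and fermentation are binding at x*.
The binding rows give the dual system: 3·y_hops + 1·y_fermentation = 22.5 and 2·y_hops + 6·y_fermentation = 63.
Solving: y_hops = 4.5, y_fermentation = 9.
Shadow price of fermentation = 9.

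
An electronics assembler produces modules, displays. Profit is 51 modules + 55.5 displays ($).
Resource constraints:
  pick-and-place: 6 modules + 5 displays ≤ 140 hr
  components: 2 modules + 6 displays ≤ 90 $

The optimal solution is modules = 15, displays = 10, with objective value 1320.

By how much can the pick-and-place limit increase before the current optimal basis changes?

Binding constraints: pick-and-place, components. The basis is B = [[6,5],[2,6]] with det 26.
Per unit increase in pick-and-place, x* moves by d = (0.2308, -0.0769).
The basis stays optimal until displays reaches 0; allowable increase = 130 hr.

130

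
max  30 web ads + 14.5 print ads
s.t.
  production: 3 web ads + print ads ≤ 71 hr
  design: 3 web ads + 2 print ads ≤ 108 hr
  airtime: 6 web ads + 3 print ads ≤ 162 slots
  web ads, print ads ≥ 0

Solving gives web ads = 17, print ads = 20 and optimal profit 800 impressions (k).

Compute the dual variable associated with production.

Check each constraint at x*: production 71/71 (tight); design 91/108 (slack 17); airtime 162/162 (tight).
Slack constraints have shadow price 0 (complementary slackness).
From A_Bᵀ y = c: 3·y_production + 6·y_airtime = 30; 1·y_production + 3·y_airtime = 14.5.
Solving: y_production = 1, y_airtime = 4.5.
Shadow price of production = 1.

1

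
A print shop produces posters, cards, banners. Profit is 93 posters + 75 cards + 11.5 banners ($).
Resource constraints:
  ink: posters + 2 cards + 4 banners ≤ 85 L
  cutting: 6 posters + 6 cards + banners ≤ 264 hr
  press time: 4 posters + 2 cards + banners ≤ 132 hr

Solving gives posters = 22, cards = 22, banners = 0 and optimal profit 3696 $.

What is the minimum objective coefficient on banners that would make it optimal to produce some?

At the optimum: ink uses 66 of 85 (slack = 19); cutting uses 264 of 264 (binding); press time uses 132 of 132 (binding).
Since ink is not tight, its dual is 0.
From A_Bᵀ y = c: 6·y_cutting + 4·y_press time = 93; 6·y_cutting + 2·y_press time = 75.
This yields shadow prices y_cutting = 9.5, y_press time = 9.
banners enters the basis when its profit ≥ yᵀa₃ = 9.5·1 + 9·1 = 18.5.

18.5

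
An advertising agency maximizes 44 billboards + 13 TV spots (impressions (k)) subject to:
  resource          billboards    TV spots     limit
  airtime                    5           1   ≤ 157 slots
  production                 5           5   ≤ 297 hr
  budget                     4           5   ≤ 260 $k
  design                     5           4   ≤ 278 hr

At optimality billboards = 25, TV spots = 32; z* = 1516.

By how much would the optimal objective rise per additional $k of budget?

1

Binding: airtime and budget. Non-binding: production (12 unused), design (25 unused).
By complementary slackness, y = 0 for the non-binding constraints.
The binding rows give the dual system: 5·y_airtime + 4·y_budget = 44 and 1·y_airtime + 5·y_budget = 13.
This yields shadow prices y_airtime = 8, y_budget = 1.
Shadow price of budget = 1.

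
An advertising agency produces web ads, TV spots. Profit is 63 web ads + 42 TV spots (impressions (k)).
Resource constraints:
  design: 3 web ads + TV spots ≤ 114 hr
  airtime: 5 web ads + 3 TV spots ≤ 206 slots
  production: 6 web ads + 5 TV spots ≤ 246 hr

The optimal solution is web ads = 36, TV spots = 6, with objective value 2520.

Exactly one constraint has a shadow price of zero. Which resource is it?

airtime

design: 114/114 (binding)
airtime: 198/206 (slack 8)
production: 246/246 (binding)
By complementary slackness, a constraint with positive slack has shadow price 0 → airtime.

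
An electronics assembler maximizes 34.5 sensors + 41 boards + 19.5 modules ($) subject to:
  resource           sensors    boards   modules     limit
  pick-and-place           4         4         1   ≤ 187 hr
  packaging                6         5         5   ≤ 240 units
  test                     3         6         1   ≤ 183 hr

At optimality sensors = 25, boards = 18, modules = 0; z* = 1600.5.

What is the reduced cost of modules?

Check each constraint at x*: pick-and-place 172/187 (slack 15); packaging 240/240 (tight); test 183/183 (tight).
Slack constraints have shadow price 0 (complementary slackness).
Dual feasibility on the basic columns requires 6·y_packaging + 3·y_test = 34.5, 5·y_packaging + 6·y_test = 41.
This yields shadow prices y_packaging = 4, y_test = 3.5.
Reduced cost of modules: c₃ − yᵀa₃ = 19.5 − (4·5 + 3.5·1) = 19.5 − 23.5 = -4.

-4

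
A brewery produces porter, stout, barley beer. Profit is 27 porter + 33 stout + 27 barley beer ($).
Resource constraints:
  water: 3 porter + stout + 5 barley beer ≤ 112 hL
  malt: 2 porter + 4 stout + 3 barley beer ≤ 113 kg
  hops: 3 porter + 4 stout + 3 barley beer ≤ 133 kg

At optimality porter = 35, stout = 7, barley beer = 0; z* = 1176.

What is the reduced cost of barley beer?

-2

Binding: water and hops. Non-binding: malt (15 unused).
Since malt is not tight, its dual is 0.
Dual feasibility on the basic columns requires 3·y_water + 3·y_hops = 27, 1·y_water + 4·y_hops = 33.
→ y_water = 1 and y_hops = 8.
Reduced cost of barley beer: c₃ − yᵀa₃ = 27 − (1·5 + 8·3) = 27 − 29 = -2.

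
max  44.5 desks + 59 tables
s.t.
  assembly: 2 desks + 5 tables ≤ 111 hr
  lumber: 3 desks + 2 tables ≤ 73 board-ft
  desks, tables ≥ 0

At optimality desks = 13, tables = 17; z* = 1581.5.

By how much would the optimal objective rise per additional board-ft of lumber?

Both assembly and lumber are binding at x*.
Dual feasibility on the basic columns requires 2·y_assembly + 3·y_lumber = 44.5, 5·y_assembly + 2·y_lumber = 59.
Solving: y_assembly = 8, y_lumber = 9.5.
Shadow price of lumber = 9.5.

9.5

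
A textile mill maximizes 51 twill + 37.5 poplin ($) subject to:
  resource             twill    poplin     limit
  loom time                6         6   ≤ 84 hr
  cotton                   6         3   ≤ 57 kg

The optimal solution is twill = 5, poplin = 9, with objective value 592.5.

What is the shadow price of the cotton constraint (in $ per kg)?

4.5

Check each constraint at x*: loom time 84/84 (tight); cotton 57/57 (tight).
From A_Bᵀ y = c: 6·y_loom time + 6·y_cotton = 51; 6·y_loom time + 3·y_cotton = 37.5.
Solving: y_loom time = 4, y_cotton = 4.5.
Shadow price of cotton = 4.5.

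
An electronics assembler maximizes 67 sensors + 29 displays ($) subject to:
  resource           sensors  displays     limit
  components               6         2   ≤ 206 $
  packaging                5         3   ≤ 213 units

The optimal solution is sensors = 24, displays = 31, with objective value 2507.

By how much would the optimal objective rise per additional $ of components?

7

Both components and packaging are binding at x*.
From A_Bᵀ y = c: 6·y_components + 5·y_packaging = 67; 2·y_components + 3·y_packaging = 29.
Solving: y_components = 7, y_packaging = 5.
Shadow price of components = 7.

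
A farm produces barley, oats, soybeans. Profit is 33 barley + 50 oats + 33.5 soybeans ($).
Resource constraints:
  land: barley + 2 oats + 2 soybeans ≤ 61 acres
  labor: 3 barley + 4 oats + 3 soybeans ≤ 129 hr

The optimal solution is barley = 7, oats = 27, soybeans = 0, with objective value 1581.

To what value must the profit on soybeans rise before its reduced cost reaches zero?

At the optimum: land uses 61 of 61 (binding); labor uses 129 of 129 (binding).
The binding rows give the dual system: 1·y_land + 3·y_labor = 33 and 2·y_land + 4·y_labor = 50.
This yields shadow prices y_land = 9, y_labor = 8.
soybeans enters the basis when its profit ≥ yᵀa₃ = 9·2 + 8·3 = 42.

42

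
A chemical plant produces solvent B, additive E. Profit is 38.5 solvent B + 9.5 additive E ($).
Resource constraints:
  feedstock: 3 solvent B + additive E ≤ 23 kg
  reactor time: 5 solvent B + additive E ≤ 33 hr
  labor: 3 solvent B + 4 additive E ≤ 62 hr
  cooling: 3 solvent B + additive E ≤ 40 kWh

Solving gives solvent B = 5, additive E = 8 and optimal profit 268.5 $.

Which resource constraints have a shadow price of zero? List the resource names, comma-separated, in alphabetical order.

cooling, labor

feedstock: 23/23 (binding)
reactor time: 33/33 (binding)
labor: 47/62 (slack 15)
cooling: 23/40 (slack 17)
By complementary slackness, a constraint with positive slack has shadow price 0 → cooling, labor.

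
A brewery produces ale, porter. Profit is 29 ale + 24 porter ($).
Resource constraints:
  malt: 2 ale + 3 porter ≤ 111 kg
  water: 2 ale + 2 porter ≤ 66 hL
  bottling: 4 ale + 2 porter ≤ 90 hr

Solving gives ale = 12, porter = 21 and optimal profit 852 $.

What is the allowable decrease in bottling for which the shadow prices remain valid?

24

Binding constraints: water, bottling. The basis is B = [[2,2],[4,2]] with det -4.
Per unit decrease in bottling, x* moves by d = (-0.5, 0.5).
The basis stays optimal until ale reaches 0; allowable decrease = 24 hr.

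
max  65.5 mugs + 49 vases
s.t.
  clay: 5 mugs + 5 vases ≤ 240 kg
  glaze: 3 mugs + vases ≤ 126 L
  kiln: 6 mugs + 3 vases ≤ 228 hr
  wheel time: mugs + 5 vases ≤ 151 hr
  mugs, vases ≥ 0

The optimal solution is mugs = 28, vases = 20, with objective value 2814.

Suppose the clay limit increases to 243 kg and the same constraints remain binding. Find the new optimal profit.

2833.5

Check each constraint at x*: clay 240/240 (tight); glaze 104/126 (slack 22); kiln 228/228 (tight); wheel time 128/151 (slack 23).
Slack constraints have shadow price 0 (complementary slackness).
The binding rows give the dual system: 5·y_clay + 6·y_kiln = 65.5 and 5·y_clay + 3·y_kiln = 49.
Solving: y_clay = 6.5, y_kiln = 5.5.
Δz = y_clay·Δb = 6.5 × (3) = 19.5, so new z* = 2814 + 19.5 = 2833.5.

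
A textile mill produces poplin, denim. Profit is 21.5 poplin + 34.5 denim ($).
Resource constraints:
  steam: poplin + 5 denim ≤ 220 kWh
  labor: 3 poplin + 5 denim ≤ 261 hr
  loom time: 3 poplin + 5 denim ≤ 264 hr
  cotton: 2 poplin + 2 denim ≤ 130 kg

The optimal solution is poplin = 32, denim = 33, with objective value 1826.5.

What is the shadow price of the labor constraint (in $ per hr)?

6.5

At the optimum: steam uses 197 of 220 (slack = 23); labor uses 261 of 261 (binding); loom time uses 261 of 264 (slack = 3); cotton uses 130 of 130 (binding).
Since steam, loom time are not tight, their duals are 0.
Dual feasibility on the basic columns requires 3·y_labor + 2·y_cotton = 21.5, 5·y_labor + 2·y_cotton = 34.5.
→ y_labor = 6.5 and y_cotton = 1.
Shadow price of labor = 6.5.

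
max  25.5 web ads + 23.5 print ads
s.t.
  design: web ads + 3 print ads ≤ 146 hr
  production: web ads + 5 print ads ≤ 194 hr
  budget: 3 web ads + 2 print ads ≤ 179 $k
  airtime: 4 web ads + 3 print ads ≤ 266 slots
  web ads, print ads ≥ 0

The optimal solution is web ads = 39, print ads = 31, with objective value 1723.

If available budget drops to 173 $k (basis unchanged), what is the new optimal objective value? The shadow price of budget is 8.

1675

Δb = -6, so new z* = 1723 + (8)·(-6) = 1723 − 48 = 1675.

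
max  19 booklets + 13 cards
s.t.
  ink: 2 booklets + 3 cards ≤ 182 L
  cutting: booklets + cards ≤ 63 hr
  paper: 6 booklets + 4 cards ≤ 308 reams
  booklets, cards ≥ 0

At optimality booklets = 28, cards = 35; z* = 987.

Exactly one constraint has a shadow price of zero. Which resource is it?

ink

ink: 161/182 (slack 21)
cutting: 63/63 (binding)
paper: 308/308 (binding)
By complementary slackness, a constraint with positive slack has shadow price 0 → ink.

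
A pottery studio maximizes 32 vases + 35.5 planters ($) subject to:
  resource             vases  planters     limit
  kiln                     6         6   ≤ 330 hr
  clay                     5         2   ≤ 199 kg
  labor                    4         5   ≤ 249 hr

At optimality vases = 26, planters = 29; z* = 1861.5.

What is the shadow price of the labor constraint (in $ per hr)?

Binding: kiln and labor. Non-binding: clay (11 unused).
Slack constraints have shadow price 0 (complementary slackness).
From A_Bᵀ y = c: 6·y_kiln + 4·y_labor = 32; 6·y_kiln + 5·y_labor = 35.5.
Solving: y_kiln = 3, y_labor = 3.5.
Shadow price of labor = 3.5.

3.5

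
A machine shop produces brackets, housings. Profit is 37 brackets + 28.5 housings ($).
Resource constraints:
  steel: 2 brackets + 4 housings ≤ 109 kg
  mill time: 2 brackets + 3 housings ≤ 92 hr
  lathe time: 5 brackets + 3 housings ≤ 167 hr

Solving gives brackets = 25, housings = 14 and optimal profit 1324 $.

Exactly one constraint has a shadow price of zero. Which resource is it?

steel: 106/109 (slack 3)
mill time: 92/92 (binding)
lathe time: 167/167 (binding)
By complementary slackness, a constraint with positive slack has shadow price 0 → steel.

steel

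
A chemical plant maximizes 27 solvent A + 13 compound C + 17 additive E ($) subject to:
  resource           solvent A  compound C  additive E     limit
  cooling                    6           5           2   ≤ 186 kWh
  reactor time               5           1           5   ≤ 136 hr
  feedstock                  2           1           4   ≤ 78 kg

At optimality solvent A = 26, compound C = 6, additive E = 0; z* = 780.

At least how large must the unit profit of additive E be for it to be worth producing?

Check each constraint at x*: cooling 186/186 (tight); reactor time 136/136 (tight); feedstock 58/78 (slack 20).
By complementary slackness, y = 0 for the non-binding constraint.
From A_Bᵀ y = c: 6·y_cooling + 5·y_reactor time = 27; 5·y_cooling + 1·y_reactor time = 13.
→ y_cooling = 2 and y_reactor time = 3.
additive E enters the basis when its profit ≥ yᵀa₃ = 2·2 + 3·5 = 19.

19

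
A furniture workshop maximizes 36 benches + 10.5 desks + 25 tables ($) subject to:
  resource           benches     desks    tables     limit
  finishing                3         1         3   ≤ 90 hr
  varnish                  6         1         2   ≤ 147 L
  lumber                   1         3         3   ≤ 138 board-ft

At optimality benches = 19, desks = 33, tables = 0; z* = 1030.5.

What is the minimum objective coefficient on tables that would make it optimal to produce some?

At the optimum: finishing uses 90 of 90 (binding); varnish uses 147 of 147 (binding); lumber uses 118 of 138 (slack = 20).
Slack constraints have shadow price 0 (complementary slackness).
Dual feasibility on the basic columns requires 3·y_finishing + 6·y_varnish = 36, 1·y_finishing + 1·y_varnish = 10.5.
This yields shadow prices y_finishing = 9, y_varnish = 1.5.
tables enters the basis when its profit ≥ yᵀa₃ = 9·3 + 1.5·2 = 30.

30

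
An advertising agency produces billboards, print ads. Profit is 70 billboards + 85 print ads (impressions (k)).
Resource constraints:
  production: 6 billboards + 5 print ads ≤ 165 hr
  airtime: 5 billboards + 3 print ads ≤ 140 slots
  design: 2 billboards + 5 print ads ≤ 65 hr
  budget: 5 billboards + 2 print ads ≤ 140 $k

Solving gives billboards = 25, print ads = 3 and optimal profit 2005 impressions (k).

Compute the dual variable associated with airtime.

At the optimum: production uses 165 of 165 (binding); airtime uses 134 of 140 (slack = 6); design uses 65 of 65 (binding); budget uses 131 of 140 (slack = 9).
Since airtime, budget are not tight, their duals are 0.
From A_Bᵀ y = c: 6·y_production + 2·y_design = 70; 5·y_production + 5·y_design = 85.
Solving: y_production = 9, y_design = 8.
Shadow price of airtime = 0.

0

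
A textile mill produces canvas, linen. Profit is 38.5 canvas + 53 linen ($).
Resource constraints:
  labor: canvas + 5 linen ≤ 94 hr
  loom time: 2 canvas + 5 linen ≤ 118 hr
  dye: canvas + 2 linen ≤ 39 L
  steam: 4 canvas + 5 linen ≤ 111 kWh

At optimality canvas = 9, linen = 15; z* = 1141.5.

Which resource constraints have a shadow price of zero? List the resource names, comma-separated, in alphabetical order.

labor, loom time

labor: 84/94 (slack 10)
loom time: 93/118 (slack 25)
dye: 39/39 (binding)
steam: 111/111 (binding)
By complementary slackness, a constraint with positive slack has shadow price 0 → labor, loom time.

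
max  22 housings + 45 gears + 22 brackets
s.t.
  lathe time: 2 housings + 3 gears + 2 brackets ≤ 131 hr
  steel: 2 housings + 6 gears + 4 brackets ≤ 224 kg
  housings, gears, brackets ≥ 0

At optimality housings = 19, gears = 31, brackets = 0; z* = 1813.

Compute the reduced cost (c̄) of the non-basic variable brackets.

-8

At the optimum: lathe time uses 131 of 131 (binding); steel uses 224 of 224 (binding).
From A_Bᵀ y = c: 2·y_lathe time + 2·y_steel = 22; 3·y_lathe time + 6·y_steel = 45.
Solving: y_lathe time = 7, y_steel = 4.
Reduced cost of brackets: c₃ − yᵀa₃ = 22 − (7·2 + 4·4) = 22 − 30 = -8.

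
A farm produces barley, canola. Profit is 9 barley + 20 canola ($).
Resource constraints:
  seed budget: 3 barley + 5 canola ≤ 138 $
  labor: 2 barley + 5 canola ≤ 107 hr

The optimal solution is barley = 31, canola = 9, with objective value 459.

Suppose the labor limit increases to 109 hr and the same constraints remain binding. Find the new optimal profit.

At the optimum: seed budget uses 138 of 138 (binding); labor uses 107 of 107 (binding).
The binding rows give the dual system: 3·y_seed budget + 2·y_labor = 9 and 5·y_seed budget + 5·y_labor = 20.
→ y_seed budget = 1 and y_labor = 3.
Δz = y_labor·Δb = 3 × (2) = 6, so new z* = 459 + 6 = 465.

465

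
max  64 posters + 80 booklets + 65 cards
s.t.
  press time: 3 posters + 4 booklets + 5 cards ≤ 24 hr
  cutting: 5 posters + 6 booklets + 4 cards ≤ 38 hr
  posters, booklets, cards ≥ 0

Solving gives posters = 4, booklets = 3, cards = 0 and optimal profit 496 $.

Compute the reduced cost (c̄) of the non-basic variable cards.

At the optimum: press time uses 24 of 24 (binding); cutting uses 38 of 38 (binding).
The binding rows give the dual system: 3·y_press time + 5·y_cutting = 64 and 4·y_press time + 6·y_cutting = 80.
→ y_press time = 8 and y_cutting = 8.
Reduced cost of cards: c₃ − yᵀa₃ = 65 − (8·5 + 8·4) = 65 − 72 = -7.

-7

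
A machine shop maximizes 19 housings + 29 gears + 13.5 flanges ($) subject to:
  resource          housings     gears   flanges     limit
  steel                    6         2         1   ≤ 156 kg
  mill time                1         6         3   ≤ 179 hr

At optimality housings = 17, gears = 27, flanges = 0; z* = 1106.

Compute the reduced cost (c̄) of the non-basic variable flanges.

Both steel and mill time are binding at x*.
From A_Bᵀ y = c: 6·y_steel + 1·y_mill time = 19; 2·y_steel + 6·y_mill time = 29.
This yields shadow prices y_steel = 2.5, y_mill time = 4.
Reduced cost of flanges: c₃ − yᵀa₃ = 13.5 − (2.5·1 + 4·3) = 13.5 − 14.5 = -1.

-1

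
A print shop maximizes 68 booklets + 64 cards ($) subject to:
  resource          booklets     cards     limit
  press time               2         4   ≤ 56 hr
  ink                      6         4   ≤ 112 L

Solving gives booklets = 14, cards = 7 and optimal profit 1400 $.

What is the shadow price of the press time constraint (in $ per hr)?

Check each constraint at x*: press time 56/56 (tight); ink 112/112 (tight).
Dual feasibility on the basic columns requires 2·y_press time + 6·y_ink = 68, 4·y_press time + 4·y_ink = 64.
This yields shadow prices y_press time = 7, y_ink = 9.
Shadow price of press time = 7.

7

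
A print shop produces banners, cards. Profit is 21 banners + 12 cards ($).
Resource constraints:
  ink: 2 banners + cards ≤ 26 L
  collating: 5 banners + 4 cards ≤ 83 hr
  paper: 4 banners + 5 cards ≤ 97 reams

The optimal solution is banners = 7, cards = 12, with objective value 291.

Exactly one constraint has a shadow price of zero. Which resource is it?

paper

ink: 26/26 (binding)
collating: 83/83 (binding)
paper: 88/97 (slack 9)
By complementary slackness, a constraint with positive slack has shadow price 0 → paper.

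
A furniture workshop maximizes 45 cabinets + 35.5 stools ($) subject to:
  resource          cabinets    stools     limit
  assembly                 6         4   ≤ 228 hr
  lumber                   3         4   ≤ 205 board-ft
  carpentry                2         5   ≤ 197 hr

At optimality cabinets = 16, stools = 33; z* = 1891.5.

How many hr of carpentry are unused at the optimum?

0

carpentry used = 2·16 + 5·33 = 197; slack = 197 − 197 = 0.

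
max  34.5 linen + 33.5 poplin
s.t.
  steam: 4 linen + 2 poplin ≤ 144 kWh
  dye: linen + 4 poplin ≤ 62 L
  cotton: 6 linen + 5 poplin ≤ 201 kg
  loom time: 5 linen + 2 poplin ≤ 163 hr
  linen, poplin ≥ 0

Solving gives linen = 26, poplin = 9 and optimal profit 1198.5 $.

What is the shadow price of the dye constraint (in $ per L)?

1.5

Check each constraint at x*: steam 122/144 (slack 22); dye 62/62 (tight); cotton 201/201 (tight); loom time 148/163 (slack 15).
Slack constraints have shadow price 0 (complementary slackness).
The binding rows give the dual system: 1·y_dye + 6·y_cotton = 34.5 and 4·y_dye + 5·y_cotton = 33.5.
Solving: y_dye = 1.5, y_cotton = 5.5.
Shadow price of dye = 1.5.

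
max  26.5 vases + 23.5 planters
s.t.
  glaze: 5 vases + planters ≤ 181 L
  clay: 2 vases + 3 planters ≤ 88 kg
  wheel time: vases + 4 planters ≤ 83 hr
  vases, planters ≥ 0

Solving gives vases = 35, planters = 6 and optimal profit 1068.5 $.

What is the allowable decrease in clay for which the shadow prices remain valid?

Binding constraints: glaze, clay. The basis is B = [[5,1],[2,3]] with det 13.
Per unit decrease in clay, x* moves by d = (0.0769, -0.3846).
The basis stays optimal until planters reaches 0; allowable decrease = 15.6 kg.

15.6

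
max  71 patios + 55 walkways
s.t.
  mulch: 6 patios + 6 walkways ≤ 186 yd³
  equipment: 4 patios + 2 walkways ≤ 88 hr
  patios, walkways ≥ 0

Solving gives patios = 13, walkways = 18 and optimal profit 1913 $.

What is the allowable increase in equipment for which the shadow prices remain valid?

Binding constraints: mulch, equipment. The basis is B = [[6,6],[4,2]] with det -12.
Per unit increase in equipment, x* moves by d = (0.5, -0.5).
The basis stays optimal until walkways reaches 0; allowable increase = 36 hr.

36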